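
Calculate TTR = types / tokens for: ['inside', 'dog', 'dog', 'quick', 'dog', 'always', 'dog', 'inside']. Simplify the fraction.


Tokens: 8
Unique types: ('always', 'dog', 'inside', 'quick') = 4
TTR = 4/8
Simplify: divide both by 4 -> 1/2
TTR = 1/2

1/2


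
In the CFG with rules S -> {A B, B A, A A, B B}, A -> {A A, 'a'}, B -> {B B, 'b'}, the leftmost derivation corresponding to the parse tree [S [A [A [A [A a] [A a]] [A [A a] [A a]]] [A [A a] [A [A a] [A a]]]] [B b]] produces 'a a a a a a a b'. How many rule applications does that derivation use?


Every bracketed nonterminal node [X ...] in the tree is produced by exactly one rule application.
Reading the tree off as a leftmost derivation:
  Step 1: S  =>  A B   (applied S -> A B)
  Step 2: A B  =>  A A B   (applied A -> A A)
  Step 3: A A B  =>  A A A B   (applied A -> A A)
  Step 4: A A A B  =>  A A A A B   (applied A -> A A)
  Step 5: A A A A B  =>  a A A A B   (applied A -> a)
  Step 6: a A A A B  =>  a a A A B   (applied A -> a)
  Step 7: a a A A B  =>  a a A A A B   (applied A -> A A)
  Step 8: a a A A A B  =>  a a a A A B   (applied A -> a)
  Step 9: a a a A A B  =>  a a a a A B   (applied A -> a)
  Step 10: a a a a A B  =>  a a a a A A B   (applied A -> A A)
  Step 11: a a a a A A B  =>  a a a a a A B   (applied A -> a)
  Step 12: a a a a a A B  =>  a a a a a A A B   (applied A -> A A)
  Step 13: a a a a a A A B  =>  a a a a a a A B   (applied A -> a)
  Step 14: a a a a a a A B  =>  a a a a a a a B   (applied A -> a)
  Step 15: a a a a a a a B  =>  a a a a a a a b   (applied B -> b)
Final yield: a a a a a a a b
Total rewrite steps: 15

15


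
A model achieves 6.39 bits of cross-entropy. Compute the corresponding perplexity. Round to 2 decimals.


Perplexity formula: PP = 2^H
H = 6.39
PP = 2^6.39
Decompose: 2^6.39 = 2^6 * 2^0.39
2^6 = 64, 2^0.39 ~ 1.3103934
PP ~ 64 * 1.3103934 = 83.8651776
Rounded to 2 decimals: 83.87

83.87


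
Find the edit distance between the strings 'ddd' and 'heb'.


Building DP table for s1='ddd' (len 3) and s2='heb' (len 3):
       h  e  b
    0  1  2  3
  d 1  1  2  3
  d 2  2  2  3
  d 3  3  3  3
Edit distance = dp[3][3] = 3

3


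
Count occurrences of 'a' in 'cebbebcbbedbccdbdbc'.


Scanning 'cebbebcbbedbccdbdbc' for 'a':
  No matches found.
Total occurrences of 'a': 0

0


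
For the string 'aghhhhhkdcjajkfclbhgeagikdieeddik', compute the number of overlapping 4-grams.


String 'aghhhhhkdcjajkfclbhgeagikdieeddik' has length L = 33.
Number of overlapping n-grams = L - n + 1
Substituting: 33 - 4 + 1 = 30

30


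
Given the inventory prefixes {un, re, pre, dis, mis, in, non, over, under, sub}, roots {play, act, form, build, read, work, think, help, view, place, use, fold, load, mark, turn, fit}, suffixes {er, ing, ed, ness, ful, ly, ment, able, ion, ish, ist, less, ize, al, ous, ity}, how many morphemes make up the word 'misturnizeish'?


Segmenting 'misturnizeish' against the inventory:
  'mis' -> prefix (morpheme 1)
  'turn' -> root (morpheme 2)
  'ize' -> suffix (morpheme 3)
  'ish' -> suffix (morpheme 4)
Total morphemes: 4

4


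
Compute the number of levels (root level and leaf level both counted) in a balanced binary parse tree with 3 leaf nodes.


In a balanced binary tree with n leaves the deepest leaf is ceil(log2(n)) edges below the root,
so counting node levels inclusive of root and leaves gives ceil(log2(n)) + 1 levels.
log2(3) = 1.5850
ceil(1.5850) = 2
levels = 2 + 1 = 3

3


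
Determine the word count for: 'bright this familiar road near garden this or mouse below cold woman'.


Counting words by splitting on spaces:
  Word 1: 'bright'
  Word 2: 'this'
  Word 3: 'familiar'
  Word 4: 'road'
  Word 5: 'near'
  Word 6: 'garden'
  Word 7: 'this'
  Word 8: 'or'
  Word 9: 'mouse'
  Word 10: 'below'
  Word 11: 'cold'
  Word 12: 'woman'
Total words: 12

12


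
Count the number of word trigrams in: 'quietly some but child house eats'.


Word trigrams from [6] words:
  Trigram 1: (quietly some but)
  Trigram 2: (some but child)
  Trigram 3: (but child house)
  Trigram 4: (child house eats)
Total word trigrams: 6 - 2 = 4

4


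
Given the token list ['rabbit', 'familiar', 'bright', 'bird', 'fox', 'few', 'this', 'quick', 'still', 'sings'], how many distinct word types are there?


Listing all tokens and tracking unique types:
  Token 1: 'rabbit' -> NEW (unique so far: 1)
  Token 2: 'familiar' -> NEW (unique so far: 2)
  Token 3: 'bright' -> NEW (unique so far: 3)
  Token 4: 'bird' -> NEW (unique so far: 4)
  Token 5: 'fox' -> NEW (unique so far: 5)
  Token 6: 'few' -> NEW (unique so far: 6)
  Token 7: 'this' -> NEW (unique so far: 7)
  Token 8: 'quick' -> NEW (unique so far: 8)
  Token 9: 'still' -> NEW (unique so far: 9)
  Token 10: 'sings' -> NEW (unique so far: 10)
Unique types: ('bird', 'bright', 'familiar', 'few', 'fox', 'quick', 'rabbit', 'sings', 'still', 'this')
Vocabulary size: 10

10


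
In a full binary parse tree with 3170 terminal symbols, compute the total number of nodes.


Leaf nodes (terminals): 3170
Internal nodes = n - 1 = 3170 - 1 = 3169
Total = leaves + internal = 3170 + 3169 = 6339

6339


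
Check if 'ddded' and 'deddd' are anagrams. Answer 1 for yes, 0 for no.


Sort characters of 'ddded': 'dddde'
Sort characters of 'deddd': 'dddde'
Sorted forms match -> they ARE anagrams
Result: 1

1


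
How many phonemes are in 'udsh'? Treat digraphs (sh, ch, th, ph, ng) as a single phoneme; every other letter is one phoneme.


Parsing 'udsh' greedily, digraphs first:
  'u' -> vowel phoneme (phonemes so far: 1)
  'd' -> consonant phoneme (phonemes so far: 2)
  'sh' -> digraph (1 consonant phoneme) (phonemes so far: 3)
Total phonemes: 3

3


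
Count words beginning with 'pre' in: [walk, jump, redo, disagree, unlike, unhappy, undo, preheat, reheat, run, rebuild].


Checking each word for prefix 'pre':
  'walk' -> no (count: 0)
  'jump' -> no (count: 0)
  'redo' -> no (count: 0)
  'disagree' -> no (count: 0)
  'unlike' -> no (count: 0)
  'unhappy' -> no (count: 0)
  'undo' -> no (count: 0)
  'preheat' -> YES, starts with 'pre' (count: 1)
  'reheat' -> no (count: 1)
  'run' -> no (count: 1)
  'rebuild' -> no (count: 1)
Total with prefix 'pre': 1

1


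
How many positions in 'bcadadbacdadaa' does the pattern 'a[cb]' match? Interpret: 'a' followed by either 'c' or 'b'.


Pattern: a[cb] means 'a' followed by either 'c' or 'b'.
Scanning 'bcadadbacdadaa' position-by-position:
  Pos 0: window 'bc' -> no
  Pos 1: window 'ca' -> no
  Pos 2: window 'ad' -> no
  Pos 3: window 'da' -> no
  Pos 4: window 'ad' -> no
  Pos 5: window 'db' -> no
  Pos 6: window 'ba' -> no
  Pos 7: window 'ac' -> MATCH
  Pos 8: window 'cd' -> no
  Pos 9: window 'da' -> no
  Pos 10: window 'ad' -> no
  Pos 11: window 'da' -> no
  Pos 12: window 'aa' -> no
  Pos 13: window 'a' -> no
Total matches: 1

1


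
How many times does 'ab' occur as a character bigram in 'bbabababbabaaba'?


Scanning 'bbabababbabaaba' for bigram 'ab':
  Position 0: 'bb' -> no
  Position 1: 'ba' -> no
  Position 2: 'ab' -> MATCH
  Position 3: 'ba' -> no
  Position 4: 'ab' -> MATCH
  Position 5: 'ba' -> no
  Position 6: 'ab' -> MATCH
  Position 7: 'bb' -> no
  Position 8: 'ba' -> no
  Position 9: 'ab' -> MATCH
  Position 10: 'ba' -> no
  Position 11: 'aa' -> no
  Position 12: 'ab' -> MATCH
  Position 13: 'ba' -> no
Total matches: 5

5


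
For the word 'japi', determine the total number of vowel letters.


Scanning each character of 'japi':
  Position 1: 'j' -> consonant (running count: 0)
  Position 2: 'a' -> vowel (running count: 1)
  Position 3: 'p' -> consonant (running count: 1)
  Position 4: 'i' -> vowel (running count: 2)
Total vowels: 2

2


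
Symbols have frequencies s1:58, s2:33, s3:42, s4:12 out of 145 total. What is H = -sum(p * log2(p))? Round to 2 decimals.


Computing entropy H = -sum(p_i * log2(p_i)):
  s1: p = 58/145 = 0.4000, -p*log2(p) = 0.5288
  s2: p = 33/145 = 0.2276, -p*log2(p) = 0.4860
  s3: p = 42/145 = 0.2897, -p*log2(p) = 0.5178
  s4: p = 12/145 = 0.0828, -p*log2(p) = 0.2975
H = sum of terms = 1.8301
Rounded to 2 decimals: 1.83

1.83


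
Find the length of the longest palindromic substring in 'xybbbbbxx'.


Scanning 'xybbbbbxx' for palindromic substrings.
Substring at positions 2-6: 'bbbbb'.
Check: reverse('bbbbb') = 'bbbbb' -> palindrome confirmed.
Neighbouring characters ('y' / 'x') break symmetry, so it cannot extend further.
No longer palindromic substring exists; longest length = 5

5


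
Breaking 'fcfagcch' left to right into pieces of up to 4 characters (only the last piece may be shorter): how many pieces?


'fcfagcch' has 8 characters.
Chunking with max size 4:
  Chunk 1: 'fcfa' (positions 0-3)
  Chunk 2: 'gcch' (positions 4-7)
Total chunks: ceil(8 / 4) = 2

2


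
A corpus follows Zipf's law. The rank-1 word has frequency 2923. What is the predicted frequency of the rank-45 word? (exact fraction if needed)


Zipf's law: freq(rank) = f1 / rank
f1 = 2923, rank = 45
freq = 2923 / 45
GCD(2923, 45) = 1
Simplified: 2923/45

2923/45


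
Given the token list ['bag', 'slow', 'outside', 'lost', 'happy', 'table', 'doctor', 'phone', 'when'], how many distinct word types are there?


Listing all tokens and tracking unique types:
  Token 1: 'bag' -> NEW (unique so far: 1)
  Token 2: 'slow' -> NEW (unique so far: 2)
  Token 3: 'outside' -> NEW (unique so far: 3)
  Token 4: 'lost' -> NEW (unique so far: 4)
  Token 5: 'happy' -> NEW (unique so far: 5)
  Token 6: 'table' -> NEW (unique so far: 6)
  Token 7: 'doctor' -> NEW (unique so far: 7)
  Token 8: 'phone' -> NEW (unique so far: 8)
  Token 9: 'when' -> NEW (unique so far: 9)
Unique types: ('bag', 'doctor', 'happy', 'lost', 'outside', 'phone', 'slow', 'table', 'when')
Vocabulary size: 9

9


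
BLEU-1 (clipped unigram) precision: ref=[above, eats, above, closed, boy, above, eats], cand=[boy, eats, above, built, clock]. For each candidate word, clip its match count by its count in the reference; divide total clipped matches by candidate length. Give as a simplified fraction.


Reference word counts: {'above': 3, 'boy': 1, 'closed': 1, 'eats': 2}
Checking each candidate word (with clipping):
  'boy' -> in reference (ref count 1, used 1/1) -> match (matches: 1)
  'eats' -> in reference (ref count 2, used 1/2) -> match (matches: 2)
  'above' -> in reference (ref count 3, used 1/3) -> match (matches: 3)
  'built' -> not in reference -> no match (matches: 3)
  'clock' -> not in reference -> no match (matches: 3)
Clipped matches: 3, Candidate length: 5
Precision = 3/5

3/5


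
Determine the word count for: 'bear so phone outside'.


Counting words by splitting on spaces:
  Word 1: 'bear'
  Word 2: 'so'
  Word 3: 'phone'
  Word 4: 'outside'
Total words: 4

4


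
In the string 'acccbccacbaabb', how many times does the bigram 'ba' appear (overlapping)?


Scanning 'acccbccacbaabb' for bigram 'ba':
  Position 0: 'ac' -> no
  Position 1: 'cc' -> no
  Position 2: 'cc' -> no
  Position 3: 'cb' -> no
  Position 4: 'bc' -> no
  Position 5: 'cc' -> no
  Position 6: 'ca' -> no
  Position 7: 'ac' -> no
  Position 8: 'cb' -> no
  Position 9: 'ba' -> MATCH
  Position 10: 'aa' -> no
  Position 11: 'ab' -> no
  Position 12: 'bb' -> no
Total matches: 1

1


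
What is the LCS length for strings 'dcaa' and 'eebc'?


DP table for LCS of 'dcaa' and 'eebc':
       e  e  b  c
    0  0  0  0  0
  d 0  0  0  0  0
  c 0  0  0  0  1
  a 0  0  0  0  1
  a 0  0  0  0  1
LCS: 'c'
LCS length = 1

1


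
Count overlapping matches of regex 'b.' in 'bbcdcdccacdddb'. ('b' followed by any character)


Pattern: b. means 'b' followed by any character.
Scanning 'bbcdcdccacdddb' position-by-position:
  Pos 0: window 'bb' -> MATCH
  Pos 1: window 'bc' -> MATCH
  Pos 2: window 'cd' -> no
  Pos 3: window 'dc' -> no
  Pos 4: window 'cd' -> no
  Pos 5: window 'dc' -> no
  Pos 6: window 'cc' -> no
  Pos 7: window 'ca' -> no
  Pos 8: window 'ac' -> no
  Pos 9: window 'cd' -> no
  Pos 10: window 'dd' -> no
  Pos 11: window 'dd' -> no
  Pos 12: window 'db' -> no
  Pos 13: window 'b' -> no
Total matches: 2

2


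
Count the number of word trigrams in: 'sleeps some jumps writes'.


Word trigrams from [4] words:
  Trigram 1: (sleeps some jumps)
  Trigram 2: (some jumps writes)
Total word trigrams: 4 - 2 = 2

2


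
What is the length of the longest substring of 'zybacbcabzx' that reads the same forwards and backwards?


Scanning 'zybacbcabzx' for palindromic substrings.
Substring at positions 2-8: 'bacbcab'.
Check: reverse('bacbcab') = 'bacbcab' -> palindrome confirmed.
Neighbouring characters ('y' / 'z') break symmetry, so it cannot extend further.
No longer palindromic substring exists; longest length = 7

7


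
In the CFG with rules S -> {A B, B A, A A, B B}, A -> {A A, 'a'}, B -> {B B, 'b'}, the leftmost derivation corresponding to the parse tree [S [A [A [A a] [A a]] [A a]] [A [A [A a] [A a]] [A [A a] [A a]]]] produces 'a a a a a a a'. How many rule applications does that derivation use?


Every bracketed nonterminal node [X ...] in the tree is produced by exactly one rule application.
Reading the tree off as a leftmost derivation:
  Step 1: S  =>  A A   (applied S -> A A)
  Step 2: A A  =>  A A A   (applied A -> A A)
  Step 3: A A A  =>  A A A A   (applied A -> A A)
  Step 4: A A A A  =>  a A A A   (applied A -> a)
  Step 5: a A A A  =>  a a A A   (applied A -> a)
  Step 6: a a A A  =>  a a a A   (applied A -> a)
  Step 7: a a a A  =>  a a a A A   (applied A -> A A)
  Step 8: a a a A A  =>  a a a A A A   (applied A -> A A)
  Step 9: a a a A A A  =>  a a a a A A   (applied A -> a)
  Step 10: a a a a A A  =>  a a a a a A   (applied A -> a)
  Step 11: a a a a a A  =>  a a a a a A A   (applied A -> A A)
  Step 12: a a a a a A A  =>  a a a a a a A   (applied A -> a)
  Step 13: a a a a a a A  =>  a a a a a a a   (applied A -> a)
Final yield: a a a a a a a
Total rewrite steps: 13

13


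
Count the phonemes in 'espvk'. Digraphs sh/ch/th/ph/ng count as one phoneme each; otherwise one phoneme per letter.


Parsing 'espvk' greedily, digraphs first:
  'e' -> vowel phoneme (phonemes so far: 1)
  's' -> consonant phoneme (phonemes so far: 2)
  'p' -> consonant phoneme (phonemes so far: 3)
  'v' -> consonant phoneme (phonemes so far: 4)
  'k' -> consonant phoneme (phonemes so far: 5)
Total phonemes: 5

5


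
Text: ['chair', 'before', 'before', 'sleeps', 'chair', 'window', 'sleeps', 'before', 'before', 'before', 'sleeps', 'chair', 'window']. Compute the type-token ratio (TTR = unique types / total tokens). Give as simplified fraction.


Tokens: 13
Unique types: ('before', 'chair', 'sleeps', 'window') = 4
TTR = 4/13
Already in lowest terms.

4/13


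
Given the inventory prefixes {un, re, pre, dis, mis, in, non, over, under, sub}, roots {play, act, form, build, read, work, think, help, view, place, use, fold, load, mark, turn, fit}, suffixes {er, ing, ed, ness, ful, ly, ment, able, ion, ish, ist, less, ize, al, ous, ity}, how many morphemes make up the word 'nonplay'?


Segmenting 'nonplay' against the inventory:
  'non' -> prefix (morpheme 1)
  'play' -> root (morpheme 2)
Total morphemes: 2

2


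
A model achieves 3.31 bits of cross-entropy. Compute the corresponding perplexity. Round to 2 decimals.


Perplexity formula: PP = 2^H
H = 3.31
PP = 2^3.31
Decompose: 2^3.31 = 2^3 * 2^0.31
2^3 = 8, 2^0.31 ~ 1.2397077
PP ~ 8 * 1.2397077 = 9.9176616
Rounded to 2 decimals: 9.92

9.92


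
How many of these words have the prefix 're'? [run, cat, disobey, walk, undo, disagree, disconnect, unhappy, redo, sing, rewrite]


Checking each word for prefix 're':
  'run' -> no (count: 0)
  'cat' -> no (count: 0)
  'disobey' -> no (count: 0)
  'walk' -> no (count: 0)
  'undo' -> no (count: 0)
  'disagree' -> no (count: 0)
  'disconnect' -> no (count: 0)
  'unhappy' -> no (count: 0)
  'redo' -> YES, starts with 're' (count: 1)
  'sing' -> no (count: 1)
  'rewrite' -> YES, starts with 're' (count: 2)
Total with prefix 're': 2

2


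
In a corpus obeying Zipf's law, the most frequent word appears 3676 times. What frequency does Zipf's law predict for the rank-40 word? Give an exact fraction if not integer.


Zipf's law: freq(rank) = f1 / rank
f1 = 3676, rank = 40
freq = 3676 / 40
GCD(3676, 40) = 4
Simplified: 919/10

919/10


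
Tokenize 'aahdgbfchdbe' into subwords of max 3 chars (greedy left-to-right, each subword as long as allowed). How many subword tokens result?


'aahdgbfchdbe' has 12 characters.
Chunking with max size 3:
  Chunk 1: 'aah' (positions 0-2)
  Chunk 2: 'dgb' (positions 3-5)
  Chunk 3: 'fch' (positions 6-8)
  Chunk 4: 'dbe' (positions 9-11)
Total chunks: ceil(12 / 3) = 4

4


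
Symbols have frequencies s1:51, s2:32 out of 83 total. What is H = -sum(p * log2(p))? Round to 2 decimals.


Computing entropy H = -sum(p_i * log2(p_i)):
  s1: p = 51/83 = 0.6145, -p*log2(p) = 0.4317
  s2: p = 32/83 = 0.3855, -p*log2(p) = 0.5301
H = sum of terms = 0.9618
Rounded to 2 decimals: 0.96

0.96


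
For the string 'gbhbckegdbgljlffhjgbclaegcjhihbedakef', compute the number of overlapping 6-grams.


String 'gbhbckegdbgljlffhjgbclaegcjhihbedakef' has length L = 37.
Number of overlapping n-grams = L - n + 1
Substituting: 37 - 6 + 1 = 32

32


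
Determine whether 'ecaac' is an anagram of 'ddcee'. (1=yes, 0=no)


Sort characters of 'ecaac': 'aacce'
Sort characters of 'ddcee': 'cddee'
Sorted forms differ -> they are NOT anagrams
Result: 0

0


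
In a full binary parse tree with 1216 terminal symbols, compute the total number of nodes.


Leaf nodes (terminals): 1216
Internal nodes = n - 1 = 1216 - 1 = 1215
Total = leaves + internal = 1216 + 1215 = 2431

2431


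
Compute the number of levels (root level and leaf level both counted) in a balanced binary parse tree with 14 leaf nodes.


In a balanced binary tree with n leaves the deepest leaf is ceil(log2(n)) edges below the root,
so counting node levels inclusive of root and leaves gives ceil(log2(n)) + 1 levels.
log2(14) = 3.8074
ceil(3.8074) = 4
levels = 4 + 1 = 5

5


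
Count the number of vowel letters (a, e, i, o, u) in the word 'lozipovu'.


Scanning each character of 'lozipovu':
  Position 1: 'l' -> consonant (running count: 0)
  Position 2: 'o' -> vowel (running count: 1)
  Position 3: 'z' -> consonant (running count: 1)
  Position 4: 'i' -> vowel (running count: 2)
  Position 5: 'p' -> consonant (running count: 2)
  Position 6: 'o' -> vowel (running count: 3)
  Position 7: 'v' -> consonant (running count: 3)
  Position 8: 'u' -> vowel (running count: 4)
Total vowels: 4

4


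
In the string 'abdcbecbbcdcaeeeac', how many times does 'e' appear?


Scanning 'abdcbecbbcdcaeeeac' for 'e':
  Position 5: 'e' -> MATCH (count: 1)
  Position 13: 'e' -> MATCH (count: 2)
  Position 14: 'e' -> MATCH (count: 3)
  Position 15: 'e' -> MATCH (count: 4)
Total occurrences of 'e': 4

4


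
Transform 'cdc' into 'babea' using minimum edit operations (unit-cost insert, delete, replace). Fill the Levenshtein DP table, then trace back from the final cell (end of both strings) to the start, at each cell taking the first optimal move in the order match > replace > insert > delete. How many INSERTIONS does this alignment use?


Edit distance = 5. Backtracking from cell (3, 5) with preference match > replace > insert > delete,
then listing the resulting alignment 'cdc' -> 'babea' left to right:
  Step 1: insert 'b' [insertion #1]
  Step 2: insert 'a' [insertion #2]
  Step 3: replace c->b
  Step 4: replace d->e
  Step 5: replace c->a
Total insertions: 2

2


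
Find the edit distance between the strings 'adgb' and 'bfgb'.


Building DP table for s1='adgb' (len 4) and s2='bfgb' (len 4):
       b  f  g  b
    0  1  2  3  4
  a 1  1  2  3  4
  d 2  2  2  3  4
  g 3  3  3  2  3
  b 4  3  4  3  2
Edit distance = dp[4][4] = 2

2


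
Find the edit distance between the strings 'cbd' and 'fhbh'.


Building DP table for s1='cbd' (len 3) and s2='fhbh' (len 4):
       f  h  b  h
    0  1  2  3  4
  c 1  1  2  3  4
  b 2  2  2  2  3
  d 3  3  3  3  3
Edit distance = dp[3][4] = 3

3


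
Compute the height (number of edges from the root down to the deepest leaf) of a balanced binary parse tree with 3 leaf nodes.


In a balanced binary tree with n leaves the deepest leaf is ceil(log2(n)) edges below the root.
log2(3) = 1.5850
ceil(1.5850) = 2
height (edges) = 2

2


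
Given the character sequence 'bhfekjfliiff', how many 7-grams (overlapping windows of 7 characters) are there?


String 'bhfekjfliiff' has length L = 12.
Number of overlapping n-grams = L - n + 1
Substituting: 12 - 7 + 1 = 6

6


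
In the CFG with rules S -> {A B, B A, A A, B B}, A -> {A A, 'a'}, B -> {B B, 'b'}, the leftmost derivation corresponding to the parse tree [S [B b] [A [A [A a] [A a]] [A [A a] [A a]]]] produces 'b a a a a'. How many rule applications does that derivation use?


Every bracketed nonterminal node [X ...] in the tree is produced by exactly one rule application.
Reading the tree off as a leftmost derivation:
  Step 1: S  =>  B A   (applied S -> B A)
  Step 2: B A  =>  b A   (applied B -> b)
  Step 3: b A  =>  b A A   (applied A -> A A)
  Step 4: b A A  =>  b A A A   (applied A -> A A)
  Step 5: b A A A  =>  b a A A   (applied A -> a)
  Step 6: b a A A  =>  b a a A   (applied A -> a)
  Step 7: b a a A  =>  b a a A A   (applied A -> A A)
  Step 8: b a a A A  =>  b a a a A   (applied A -> a)
  Step 9: b a a a A  =>  b a a a a   (applied A -> a)
Final yield: b a a a a
Total rewrite steps: 9

9


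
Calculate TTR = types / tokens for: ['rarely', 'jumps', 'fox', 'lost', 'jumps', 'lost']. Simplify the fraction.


Tokens: 6
Unique types: ('fox', 'jumps', 'lost', 'rarely') = 4
TTR = 4/6
Simplify: divide both by 2 -> 2/3
TTR = 2/3

2/3


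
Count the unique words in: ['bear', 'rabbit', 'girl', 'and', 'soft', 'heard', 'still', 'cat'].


Listing all tokens and tracking unique types:
  Token 1: 'bear' -> NEW (unique so far: 1)
  Token 2: 'rabbit' -> NEW (unique so far: 2)
  Token 3: 'girl' -> NEW (unique so far: 3)
  Token 4: 'and' -> NEW (unique so far: 4)
  Token 5: 'soft' -> NEW (unique so far: 5)
  Token 6: 'heard' -> NEW (unique so far: 6)
  Token 7: 'still' -> NEW (unique so far: 7)
  Token 8: 'cat' -> NEW (unique so far: 8)
Unique types: ('and', 'bear', 'cat', 'girl', 'heard', 'rabbit', 'soft', 'still')
Vocabulary size: 8

8


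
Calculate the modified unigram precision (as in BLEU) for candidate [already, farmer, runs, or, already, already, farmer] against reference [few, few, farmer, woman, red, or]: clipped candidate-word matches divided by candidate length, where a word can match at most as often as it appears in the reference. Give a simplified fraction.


Reference word counts: {'farmer': 1, 'few': 2, 'or': 1, 'red': 1, 'woman': 1}
Checking each candidate word (with clipping):
  'already' -> not in reference -> no match (matches: 0)
  'farmer' -> in reference (ref count 1, used 1/1) -> match (matches: 1)
  'runs' -> not in reference -> no match (matches: 1)
  'or' -> in reference (ref count 1, used 1/1) -> match (matches: 2)
  'already' -> not in reference -> no match (matches: 2)
  'already' -> not in reference -> no match (matches: 2)
  'farmer' -> ref count 1 already used up (1/1) -> clipped, no match (matches: 2)
Clipped matches: 2, Candidate length: 7
Precision = 2/7

2/7


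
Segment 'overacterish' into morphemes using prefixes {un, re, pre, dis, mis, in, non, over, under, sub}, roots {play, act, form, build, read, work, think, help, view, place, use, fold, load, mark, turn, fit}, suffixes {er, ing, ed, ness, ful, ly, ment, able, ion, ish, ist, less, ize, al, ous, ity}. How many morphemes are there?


Segmenting 'overacterish' against the inventory:
  'over' -> prefix (morpheme 1)
  'act' -> root (morpheme 2)
  'er' -> suffix (morpheme 3)
  'ish' -> suffix (morpheme 4)
Total morphemes: 4

4


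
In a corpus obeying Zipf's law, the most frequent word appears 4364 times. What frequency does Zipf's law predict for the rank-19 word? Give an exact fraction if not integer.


Zipf's law: freq(rank) = f1 / rank
f1 = 4364, rank = 19
freq = 4364 / 19
GCD(4364, 19) = 1
Simplified: 4364/19

4364/19


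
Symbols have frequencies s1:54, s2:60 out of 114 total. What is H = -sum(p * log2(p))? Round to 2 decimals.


Computing entropy H = -sum(p_i * log2(p_i)):
  s1: p = 54/114 = 0.4737, -p*log2(p) = 0.5106
  s2: p = 60/114 = 0.5263, -p*log2(p) = 0.4874
H = sum of terms = 0.9980
Rounded to 2 decimals: 1.00

1.00


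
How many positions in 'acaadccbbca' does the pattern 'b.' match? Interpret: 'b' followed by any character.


Pattern: b. means 'b' followed by any character.
Scanning 'acaadccbbca' position-by-position:
  Pos 0: window 'ac' -> no
  Pos 1: window 'ca' -> no
  Pos 2: window 'aa' -> no
  Pos 3: window 'ad' -> no
  Pos 4: window 'dc' -> no
  Pos 5: window 'cc' -> no
  Pos 6: window 'cb' -> no
  Pos 7: window 'bb' -> MATCH
  Pos 8: window 'bc' -> MATCH
  Pos 9: window 'ca' -> no
  Pos 10: window 'a' -> no
Total matches: 2

2


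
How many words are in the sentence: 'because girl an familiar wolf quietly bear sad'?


Counting words by splitting on spaces:
  Word 1: 'because'
  Word 2: 'girl'
  Word 3: 'an'
  Word 4: 'familiar'
  Word 5: 'wolf'
  Word 6: 'quietly'
  Word 7: 'bear'
  Word 8: 'sad'
Total words: 8

8


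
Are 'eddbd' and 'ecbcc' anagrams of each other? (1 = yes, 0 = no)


Sort characters of 'eddbd': 'bddde'
Sort characters of 'ecbcc': 'bccce'
Sorted forms differ -> they are NOT anagrams
Result: 0

0


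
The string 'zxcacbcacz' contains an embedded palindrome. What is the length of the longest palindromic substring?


Scanning 'zxcacbcacz' for palindromic substrings.
Substring at positions 2-8: 'cacbcac'.
Check: reverse('cacbcac') = 'cacbcac' -> palindrome confirmed.
Neighbouring characters ('x' / 'z') break symmetry, so it cannot extend further.
No longer palindromic substring exists; longest length = 7

7


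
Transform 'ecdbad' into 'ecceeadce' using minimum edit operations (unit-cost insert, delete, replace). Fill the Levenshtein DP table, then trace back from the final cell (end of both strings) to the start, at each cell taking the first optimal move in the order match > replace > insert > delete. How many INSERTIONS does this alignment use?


Edit distance = 5. Backtracking from cell (6, 9) with preference match > replace > insert > delete,
then listing the resulting alignment 'ecdbad' -> 'ecceeadce' left to right:
  Step 1: keep 'e'
  Step 2: insert 'c' [insertion #1]
  Step 3: keep 'c'
  Step 4: replace d->e
  Step 5: replace b->e
  Step 6: keep 'a'
  Step 7: keep 'd'
  Step 8: insert 'c' [insertion #2]
  Step 9: insert 'e' [insertion #3]
Total insertions: 3

3


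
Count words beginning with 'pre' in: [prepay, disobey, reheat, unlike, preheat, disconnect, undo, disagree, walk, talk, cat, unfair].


Checking each word for prefix 'pre':
  'prepay' -> YES, starts with 'pre' (count: 1)
  'disobey' -> no (count: 1)
  'reheat' -> no (count: 1)
  'unlike' -> no (count: 1)
  'preheat' -> YES, starts with 'pre' (count: 2)
  'disconnect' -> no (count: 2)
  'undo' -> no (count: 2)
  'disagree' -> no (count: 2)
  'walk' -> no (count: 2)
  'talk' -> no (count: 2)
  'cat' -> no (count: 2)
  'unfair' -> no (count: 2)
Total with prefix 'pre': 2

2


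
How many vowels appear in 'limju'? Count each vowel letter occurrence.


Scanning each character of 'limju':
  Position 1: 'l' -> consonant (running count: 0)
  Position 2: 'i' -> vowel (running count: 1)
  Position 3: 'm' -> consonant (running count: 1)
  Position 4: 'j' -> consonant (running count: 1)
  Position 5: 'u' -> vowel (running count: 2)
Total vowels: 2

2


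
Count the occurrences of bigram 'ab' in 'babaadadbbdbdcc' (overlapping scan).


Scanning 'babaadadbbdbdcc' for bigram 'ab':
  Position 0: 'ba' -> no
  Position 1: 'ab' -> MATCH
  Position 2: 'ba' -> no
  Position 3: 'aa' -> no
  Position 4: 'ad' -> no
  Position 5: 'da' -> no
  Position 6: 'ad' -> no
  Position 7: 'db' -> no
  Position 8: 'bb' -> no
  Position 9: 'bd' -> no
  Position 10: 'db' -> no
  Position 11: 'bd' -> no
  Position 12: 'dc' -> no
  Position 13: 'cc' -> no
Total matches: 1

1


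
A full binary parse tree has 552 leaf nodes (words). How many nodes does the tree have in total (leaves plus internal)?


Leaf nodes (terminals): 552
Internal nodes = n - 1 = 552 - 1 = 551
Total = leaves + internal = 552 + 551 = 1103

1103


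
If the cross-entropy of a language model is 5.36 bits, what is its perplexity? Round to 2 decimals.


Perplexity formula: PP = 2^H
H = 5.36
PP = 2^5.36
Decompose: 2^5.36 = 2^5 * 2^0.36
2^5 = 32, 2^0.36 ~ 1.2834259
PP ~ 32 * 1.2834259 = 41.0696288
Rounded to 2 decimals: 41.07

41.07


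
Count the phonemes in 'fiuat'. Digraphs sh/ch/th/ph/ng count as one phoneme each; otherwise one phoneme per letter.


Parsing 'fiuat' greedily, digraphs first:
  'f' -> consonant phoneme (phonemes so far: 1)
  'i' -> vowel phoneme (phonemes so far: 2)
  'u' -> vowel phoneme (phonemes so far: 3)
  'a' -> vowel phoneme (phonemes so far: 4)
  't' -> consonant phoneme (phonemes so far: 5)
Total phonemes: 5

5


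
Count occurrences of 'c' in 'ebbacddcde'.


Scanning 'ebbacddcde' for 'c':
  Position 4: 'c' -> MATCH (count: 1)
  Position 7: 'c' -> MATCH (count: 2)
Total occurrences of 'c': 2

2


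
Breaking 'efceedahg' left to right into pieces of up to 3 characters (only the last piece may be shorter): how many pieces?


'efceedahg' has 9 characters.
Chunking with max size 3:
  Chunk 1: 'efc' (positions 0-2)
  Chunk 2: 'eed' (positions 3-5)
  Chunk 3: 'ahg' (positions 6-8)
Total chunks: ceil(9 / 3) = 3

3


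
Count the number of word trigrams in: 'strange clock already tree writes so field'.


Word trigrams from [7] words:
  Trigram 1: (strange clock already)
  Trigram 2: (clock already tree)
  Trigram 3: (already tree writes)
  Trigram 4: (tree writes so)
  Trigram 5: (writes so field)
Total word trigrams: 7 - 2 = 5

5


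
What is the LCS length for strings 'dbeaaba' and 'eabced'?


DP table for LCS of 'dbeaaba' and 'eabced':
       e  a  b  c  e  d
    0  0  0  0  0  0  0
  d 0  0  0  0  0  0  1
  b 0  0  0  1  1  1  1
  e 0  1  1  1  1  2  2
  a 0  1  2  2  2  2  2
  a 0  1  2  2  2  2  2
  b 0  1  2  3  3  3  3
  a 0  1  2  3  3  3  3
LCS: 'eab'
LCS length = 3

3


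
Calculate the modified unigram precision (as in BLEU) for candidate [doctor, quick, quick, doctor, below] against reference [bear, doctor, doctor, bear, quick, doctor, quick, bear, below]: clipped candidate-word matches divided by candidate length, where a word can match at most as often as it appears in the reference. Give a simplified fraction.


Reference word counts: {'bear': 3, 'below': 1, 'doctor': 3, 'quick': 2}
Checking each candidate word (with clipping):
  'doctor' -> in reference (ref count 3, used 1/3) -> match (matches: 1)
  'quick' -> in reference (ref count 2, used 1/2) -> match (matches: 2)
  'quick' -> in reference (ref count 2, used 2/2) -> match (matches: 3)
  'doctor' -> in reference (ref count 3, used 2/3) -> match (matches: 4)
  'below' -> in reference (ref count 1, used 1/1) -> match (matches: 5)
Clipped matches: 5, Candidate length: 5
Precision = 5/5 = 1

1


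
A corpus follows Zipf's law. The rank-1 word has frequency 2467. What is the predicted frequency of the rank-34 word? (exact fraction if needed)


Zipf's law: freq(rank) = f1 / rank
f1 = 2467, rank = 34
freq = 2467 / 34
GCD(2467, 34) = 1
Simplified: 2467/34

2467/34


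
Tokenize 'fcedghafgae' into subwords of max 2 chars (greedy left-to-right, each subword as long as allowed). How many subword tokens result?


'fcedghafgae' has 11 characters.
Chunking with max size 2:
  Chunk 1: 'fc' (positions 0-1)
  Chunk 2: 'ed' (positions 2-3)
  Chunk 3: 'gh' (positions 4-5)
  Chunk 4: 'af' (positions 6-7)
  Chunk 5: 'ga' (positions 8-9)
  Chunk 6: 'e' (positions 10-10)
Total chunks: ceil(11 / 2) = 6

6


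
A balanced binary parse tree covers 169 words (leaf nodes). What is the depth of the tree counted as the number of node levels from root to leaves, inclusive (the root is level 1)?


In a balanced binary tree with n leaves the deepest leaf is ceil(log2(n)) edges below the root,
so counting node levels inclusive of root and leaves gives ceil(log2(n)) + 1 levels.
log2(169) = 7.4009
ceil(7.4009) = 8
levels = 8 + 1 = 9

9


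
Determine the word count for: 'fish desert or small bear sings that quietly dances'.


Counting words by splitting on spaces:
  Word 1: 'fish'
  Word 2: 'desert'
  Word 3: 'or'
  Word 4: 'small'
  Word 5: 'bear'
  Word 6: 'sings'
  Word 7: 'that'
  Word 8: 'quietly'
  Word 9: 'dances'
Total words: 9

9


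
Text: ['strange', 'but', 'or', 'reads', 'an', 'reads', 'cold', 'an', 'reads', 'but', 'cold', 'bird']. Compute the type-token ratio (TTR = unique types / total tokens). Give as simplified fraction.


Tokens: 12
Unique types: ('an', 'bird', 'but', 'cold', 'or', 'reads', 'strange') = 7
TTR = 7/12
Already in lowest terms.

7/12


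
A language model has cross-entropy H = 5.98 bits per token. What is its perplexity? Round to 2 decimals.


Perplexity formula: PP = 2^H
H = 5.98
PP = 2^5.98
Decompose: 2^5.98 = 2^5 * 2^0.98
2^5 = 32, 2^0.98 ~ 1.9724654
PP ~ 32 * 1.9724654 = 63.1188928
Rounded to 2 decimals: 63.12

63.12


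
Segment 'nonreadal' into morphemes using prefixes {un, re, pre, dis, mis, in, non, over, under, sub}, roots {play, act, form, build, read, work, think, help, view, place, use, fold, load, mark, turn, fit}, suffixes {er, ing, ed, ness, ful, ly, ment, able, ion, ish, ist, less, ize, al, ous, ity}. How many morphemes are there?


Segmenting 'nonreadal' against the inventory:
  'non' -> prefix (morpheme 1)
  'read' -> root (morpheme 2)
  'al' -> suffix (morpheme 3)
Total morphemes: 3

3


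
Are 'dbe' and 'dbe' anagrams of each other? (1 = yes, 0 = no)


Sort characters of 'dbe': 'bde'
Sort characters of 'dbe': 'bde'
Sorted forms match -> they ARE anagrams
Result: 1

1


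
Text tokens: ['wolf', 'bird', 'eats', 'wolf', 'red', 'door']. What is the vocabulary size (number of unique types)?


Listing all tokens and tracking unique types:
  Token 1: 'wolf' -> NEW (unique so far: 1)
  Token 2: 'bird' -> NEW (unique so far: 2)
  Token 3: 'eats' -> NEW (unique so far: 3)
  Token 4: 'wolf' -> duplicate (unique so far: 3)
  Token 5: 'red' -> NEW (unique so far: 4)
  Token 6: 'door' -> NEW (unique so far: 5)
Unique types: ('bird', 'door', 'eats', 'red', 'wolf')
Vocabulary size: 5

5


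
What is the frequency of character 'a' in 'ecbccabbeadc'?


Scanning 'ecbccabbeadc' for 'a':
  Position 5: 'a' -> MATCH (count: 1)
  Position 9: 'a' -> MATCH (count: 2)
Total occurrences of 'a': 2

2


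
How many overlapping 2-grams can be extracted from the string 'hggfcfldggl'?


String 'hggfcfldggl' has length L = 11.
Number of overlapping n-grams = L - n + 1
Substituting: 11 - 2 + 1 = 10

10


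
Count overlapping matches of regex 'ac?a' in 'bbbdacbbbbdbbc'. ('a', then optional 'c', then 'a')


Pattern: ac?a means 'a', then optional 'c', then 'a'.
Scanning 'bbbdacbbbbdbbc' position-by-position:
  Pos 0: window 'bbb' -> no
  Pos 1: window 'bbd' -> no
  Pos 2: window 'bda' -> no
  Pos 3: window 'dac' -> no
  Pos 4: window 'acb' -> no
  Pos 5: window 'cbb' -> no
  Pos 6: window 'bbb' -> no
  Pos 7: window 'bbb' -> no
  Pos 8: window 'bbd' -> no
  Pos 9: window 'bdb' -> no
  Pos 10: window 'dbb' -> no
  Pos 11: window 'bbc' -> no
  Pos 12: window 'bc' -> no
  Pos 13: window 'c' -> no
Total matches: 0

0


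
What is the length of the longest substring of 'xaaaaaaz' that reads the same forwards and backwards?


Scanning 'xaaaaaaz' for palindromic substrings.
Substring at positions 1-6: 'aaaaaa'.
Check: reverse('aaaaaa') = 'aaaaaa' -> palindrome confirmed.
Neighbouring characters ('x' / 'z') break symmetry, so it cannot extend further.
No longer palindromic substring exists; longest length = 6

6


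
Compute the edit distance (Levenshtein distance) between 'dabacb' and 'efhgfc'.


Building DP table for s1='dabacb' (len 6) and s2='efhgfc' (len 6):
       e  f  h  g  f  c
    0  1  2  3  4  5  6
  d 1  1  2  3  4  5  6
  a 2  2  2  3  4  5  6
  b 3  3  3  3  4  5  6
  a 4  4  4  4  4  5  6
  c 5  5  5  5  5  5  5
  b 6  6  6  6  6  6  6
Edit distance = dp[6][6] = 6

6


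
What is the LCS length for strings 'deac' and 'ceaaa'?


DP table for LCS of 'deac' and 'ceaaa':
       c  e  a  a  a
    0  0  0  0  0  0
  d 0  0  0  0  0  0
  e 0  0  1  1  1  1
  a 0  0  1  2  2  2
  c 0  1  1  2  2  2
LCS: 'ea'
LCS length = 2

2


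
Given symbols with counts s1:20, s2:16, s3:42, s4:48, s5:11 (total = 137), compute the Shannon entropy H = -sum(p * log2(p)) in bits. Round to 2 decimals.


Computing entropy H = -sum(p_i * log2(p_i)):
  s1: p = 20/137 = 0.1460, -p*log2(p) = 0.4053
  s2: p = 16/137 = 0.1168, -p*log2(p) = 0.3618
  s3: p = 42/137 = 0.3066, -p*log2(p) = 0.5229
  s4: p = 48/137 = 0.3504, -p*log2(p) = 0.5301
  s5: p = 11/137 = 0.0803, -p*log2(p) = 0.2922
H = sum of terms = 2.1123
Rounded to 2 decimals: 2.11

2.11


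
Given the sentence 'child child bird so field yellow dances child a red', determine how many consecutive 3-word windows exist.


Word trigrams from [10] words:
  Trigram 1: (child child bird)
  Trigram 2: (child bird so)
  Trigram 3: (bird so field)
  Trigram 4: (so field yellow)
  Trigram 5: (field yellow dances)
  Trigram 6: (yellow dances child)
  Trigram 7: (dances child a)
  Trigram 8: (child a red)
Total word trigrams: 10 - 2 = 8

8


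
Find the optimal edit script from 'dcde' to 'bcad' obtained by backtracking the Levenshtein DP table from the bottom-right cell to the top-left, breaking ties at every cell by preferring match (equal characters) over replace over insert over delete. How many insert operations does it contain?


Edit distance = 3. Backtracking from cell (4, 4) with preference match > replace > insert > delete,
then listing the resulting alignment 'dcde' -> 'bcad' left to right:
  Step 1: replace d->b
  Step 2: keep 'c'
  Step 3: replace d->a
  Step 4: replace e->d
Total insertions: 0

0


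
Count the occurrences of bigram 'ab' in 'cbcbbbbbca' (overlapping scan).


Scanning 'cbcbbbbbca' for bigram 'ab':
  Position 0: 'cb' -> no
  Position 1: 'bc' -> no
  Position 2: 'cb' -> no
  Position 3: 'bb' -> no
  Position 4: 'bb' -> no
  Position 5: 'bb' -> no
  Position 6: 'bb' -> no
  Position 7: 'bc' -> no
  Position 8: 'ca' -> no
Total matches: 0

0


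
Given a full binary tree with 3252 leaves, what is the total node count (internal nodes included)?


Leaf nodes (terminals): 3252
Internal nodes = n - 1 = 3252 - 1 = 3251
Total = leaves + internal = 3252 + 3251 = 6503

6503


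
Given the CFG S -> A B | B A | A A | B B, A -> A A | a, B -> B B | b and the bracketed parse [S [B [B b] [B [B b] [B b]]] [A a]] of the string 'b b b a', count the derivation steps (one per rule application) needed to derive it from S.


Every bracketed nonterminal node [X ...] in the tree is produced by exactly one rule application.
Reading the tree off as a leftmost derivation:
  Step 1: S  =>  B A   (applied S -> B A)
  Step 2: B A  =>  B B A   (applied B -> B B)
  Step 3: B B A  =>  b B A   (applied B -> b)
  Step 4: b B A  =>  b B B A   (applied B -> B B)
  Step 5: b B B A  =>  b b B A   (applied B -> b)
  Step 6: b b B A  =>  b b b A   (applied B -> b)
  Step 7: b b b A  =>  b b b a   (applied A -> a)
Final yield: b b b a
Total rewrite steps: 7

7


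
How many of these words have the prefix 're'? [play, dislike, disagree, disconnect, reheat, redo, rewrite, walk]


Checking each word for prefix 're':
  'play' -> no (count: 0)
  'dislike' -> no (count: 0)
  'disagree' -> no (count: 0)
  'disconnect' -> no (count: 0)
  'reheat' -> YES, starts with 're' (count: 1)
  'redo' -> YES, starts with 're' (count: 2)
  'rewrite' -> YES, starts with 're' (count: 3)
  'walk' -> no (count: 3)
Total with prefix 're': 3

3


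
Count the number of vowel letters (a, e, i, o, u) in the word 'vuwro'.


Scanning each character of 'vuwro':
  Position 1: 'v' -> consonant (running count: 0)
  Position 2: 'u' -> vowel (running count: 1)
  Position 3: 'w' -> consonant (running count: 1)
  Position 4: 'r' -> consonant (running count: 1)
  Position 5: 'o' -> vowel (running count: 2)
Total vowels: 2

2
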